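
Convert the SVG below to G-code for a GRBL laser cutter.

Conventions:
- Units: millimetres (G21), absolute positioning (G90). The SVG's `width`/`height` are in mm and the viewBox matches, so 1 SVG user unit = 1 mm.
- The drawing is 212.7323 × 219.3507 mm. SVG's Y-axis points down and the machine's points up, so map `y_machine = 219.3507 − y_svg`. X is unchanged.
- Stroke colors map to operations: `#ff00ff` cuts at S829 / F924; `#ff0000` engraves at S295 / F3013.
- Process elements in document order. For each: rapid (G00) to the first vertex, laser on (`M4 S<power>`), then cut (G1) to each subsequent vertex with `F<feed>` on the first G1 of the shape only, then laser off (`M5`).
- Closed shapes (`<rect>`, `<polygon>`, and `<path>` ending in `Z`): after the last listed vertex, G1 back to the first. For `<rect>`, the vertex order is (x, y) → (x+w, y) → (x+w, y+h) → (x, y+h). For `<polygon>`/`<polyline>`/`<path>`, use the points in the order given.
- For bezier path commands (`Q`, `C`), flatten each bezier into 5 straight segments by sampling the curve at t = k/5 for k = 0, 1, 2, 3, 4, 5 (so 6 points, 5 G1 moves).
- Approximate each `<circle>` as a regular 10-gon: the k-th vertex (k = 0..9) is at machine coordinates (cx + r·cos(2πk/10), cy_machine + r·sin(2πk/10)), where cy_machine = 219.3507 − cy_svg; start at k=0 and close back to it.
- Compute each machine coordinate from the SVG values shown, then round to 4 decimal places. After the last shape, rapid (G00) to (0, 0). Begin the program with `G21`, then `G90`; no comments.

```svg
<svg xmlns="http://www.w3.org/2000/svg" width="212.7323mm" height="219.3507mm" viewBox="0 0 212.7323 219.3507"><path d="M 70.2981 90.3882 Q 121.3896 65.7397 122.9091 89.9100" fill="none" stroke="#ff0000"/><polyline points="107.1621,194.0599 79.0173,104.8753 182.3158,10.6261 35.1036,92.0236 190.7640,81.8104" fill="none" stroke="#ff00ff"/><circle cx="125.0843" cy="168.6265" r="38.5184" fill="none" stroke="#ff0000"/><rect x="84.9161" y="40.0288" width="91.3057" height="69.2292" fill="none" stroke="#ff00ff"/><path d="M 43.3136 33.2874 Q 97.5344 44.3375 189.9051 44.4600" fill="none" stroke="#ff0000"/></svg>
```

1 u = 1 mm; y_m = 219.3507 − y.

[1] `<path>` quadratic bezier, #ff0000→engrave S295 F3013: (70.2981,128.9625) → (88.7518,136.8691) → (103.2398,140.8703) → (113.7620,140.9659) → (120.3184,137.1561) → (122.9091,129.4407)

[2] `<polyline>` open polyline, #ff00ff→cut S829 F924: (107.1621,25.2908) → (79.0173,114.4754) → (182.3158,208.7246) → (35.1036,127.3271) → (190.7640,137.5403)

[3] `<circle>` circle, #ff0000→engrave S295 F3013: (163.6027,50.7242) → (156.2463,73.3647) → (136.9871,87.3574) → (113.1815,87.3574) → (93.9223,73.3647) → (86.5659,50.7242) → (93.9223,28.0837) → (113.1815,14.0910) → (136.9871,14.0910) → (156.2463,28.0837) → (163.6027,50.7242) (closed)

[4] `<rect>` rectangle, #ff00ff→cut S829 F924: (84.9161,179.3219) → (176.2218,179.3219) → (176.2218,110.0927) → (84.9161,110.0927) → (84.9161,179.3219) (closed)

[5] `<path>` quadratic bezier, #ff0000→engrave S295 F3013: (43.3136,186.0633) → (66.5279,182.0804) → (92.7942,178.9716) → (122.1125,176.7371) → (154.4828,175.3768) → (189.9051,174.8907)

G21
G90
G00 X70.2981 Y128.9625
M4 S295
G1 X88.7518 Y136.8691 F3013
G1 X103.2398 Y140.8703
G1 X113.7620 Y140.9659
G1 X120.3184 Y137.1561
G1 X122.9091 Y129.4407
M5
G00 X107.1621 Y25.2908
M4 S829
G1 X79.0173 Y114.4754 F924
G1 X182.3158 Y208.7246
G1 X35.1036 Y127.3271
G1 X190.7640 Y137.5403
M5
G00 X163.6027 Y50.7242
M4 S295
G1 X156.2463 Y73.3647 F3013
G1 X136.9871 Y87.3574
G1 X113.1815 Y87.3574
G1 X93.9223 Y73.3647
G1 X86.5659 Y50.7242
G1 X93.9223 Y28.0837
G1 X113.1815 Y14.0910
G1 X136.9871 Y14.0910
G1 X156.2463 Y28.0837
G1 X163.6027 Y50.7242
M5
G00 X84.9161 Y179.3219
M4 S829
G1 X176.2218 Y179.3219 F924
G1 X176.2218 Y110.0927
G1 X84.9161 Y110.0927
G1 X84.9161 Y179.3219
M5
G00 X43.3136 Y186.0633
M4 S295
G1 X66.5279 Y182.0804 F3013
G1 X92.7942 Y178.9716
G1 X122.1125 Y176.7371
G1 X154.4828 Y175.3768
G1 X189.9051 Y174.8907
M5
G00 X0.0000 Y0.0000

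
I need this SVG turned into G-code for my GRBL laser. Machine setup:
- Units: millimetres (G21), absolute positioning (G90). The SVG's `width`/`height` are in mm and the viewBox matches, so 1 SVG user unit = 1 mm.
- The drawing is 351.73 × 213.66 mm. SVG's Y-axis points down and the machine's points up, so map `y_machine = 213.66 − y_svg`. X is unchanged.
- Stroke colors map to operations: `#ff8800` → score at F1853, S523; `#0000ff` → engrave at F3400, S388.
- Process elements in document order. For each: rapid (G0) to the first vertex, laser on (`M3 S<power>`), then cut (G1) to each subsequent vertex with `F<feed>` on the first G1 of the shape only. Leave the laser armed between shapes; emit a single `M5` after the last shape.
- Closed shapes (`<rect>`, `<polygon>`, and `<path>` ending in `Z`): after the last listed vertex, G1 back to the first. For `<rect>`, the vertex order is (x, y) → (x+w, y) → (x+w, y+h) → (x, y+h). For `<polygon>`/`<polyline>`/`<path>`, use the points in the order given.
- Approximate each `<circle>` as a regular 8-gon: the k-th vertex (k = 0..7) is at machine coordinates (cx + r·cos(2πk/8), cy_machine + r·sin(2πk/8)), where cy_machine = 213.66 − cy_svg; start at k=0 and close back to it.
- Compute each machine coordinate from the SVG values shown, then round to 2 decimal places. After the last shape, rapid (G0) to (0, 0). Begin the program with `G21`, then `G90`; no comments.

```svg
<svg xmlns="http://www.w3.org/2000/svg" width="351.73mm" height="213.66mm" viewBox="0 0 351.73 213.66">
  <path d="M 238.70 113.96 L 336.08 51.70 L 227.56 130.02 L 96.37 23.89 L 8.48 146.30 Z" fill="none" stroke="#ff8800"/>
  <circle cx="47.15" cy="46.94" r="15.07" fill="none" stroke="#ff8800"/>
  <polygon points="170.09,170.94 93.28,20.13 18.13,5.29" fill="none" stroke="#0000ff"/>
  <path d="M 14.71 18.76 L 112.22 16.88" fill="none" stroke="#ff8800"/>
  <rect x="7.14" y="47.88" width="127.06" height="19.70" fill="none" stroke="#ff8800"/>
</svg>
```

G21
G90
G0 X238.70 Y99.70
M3 S523
G1 X336.08 Y161.96 F1853
G1 X227.56 Y83.64
G1 X96.37 Y189.77
G1 X8.48 Y67.36
G1 X238.70 Y99.70
G0 X62.22 Y166.72
M3 S523
G1 X57.81 Y177.38 F1853
G1 X47.15 Y181.79
G1 X36.49 Y177.38
G1 X32.08 Y166.72
G1 X36.49 Y156.06
G1 X47.15 Y151.65
G1 X57.81 Y156.06
G1 X62.22 Y166.72
G0 X170.09 Y42.72
M3 S388
G1 X93.28 Y193.53 F3400
G1 X18.13 Y208.37
G1 X170.09 Y42.72
G0 X14.71 Y194.90
M3 S523
G1 X112.22 Y196.78 F1853
G0 X7.14 Y165.78
M3 S523
G1 X134.20 Y165.78 F1853
G1 X134.20 Y146.08
G1 X7.14 Y146.08
G1 X7.14 Y165.78
M5
G0 X0.00 Y0.00

viewBox `0 0 351.73 213.66` with mm width/height → 1 unit = 1 mm. Flip: y_m = 213.66 − y_svg.

**Shape 1** — `<path>` closed polygon, stroke `#ff8800` → score (S523, F1853). Machine vertices: (238.70,99.70) → (336.08,161.96) → (227.56,83.64) → (96.37,189.77) → (8.48,67.36) → (238.70,99.70). Closed: final G1 returns to the first vertex.

**Shape 2** — `<circle>` circle, stroke `#ff8800` → score (S523, F1853). Machine vertices: (62.22,166.72) → (57.81,177.38) → (47.15,181.79) → (36.49,177.38) → (32.08,166.72) → (36.49,156.06) → (47.15,151.65) → (57.81,156.06) → (62.22,166.72). Closed: final G1 returns to the first vertex.

**Shape 3** — `<polygon>` closed polygon, stroke `#0000ff` → engrave (S388, F3400). Machine vertices: (170.09,42.72) → (93.28,193.53) → (18.13,208.37) → (170.09,42.72). Closed: final G1 returns to the first vertex.

**Shape 4** — `<path>` line segment, stroke `#ff8800` → score (S523, F1853). Machine vertices: (14.71,194.90) → (112.22,196.78). Open path.

**Shape 5** — `<rect>` rectangle, stroke `#ff8800` → score (S523, F1853). Machine vertices: (7.14,165.78) → (134.20,165.78) → (134.20,146.08) → (7.14,146.08) → (7.14,165.78). Closed: final G1 returns to the first vertex.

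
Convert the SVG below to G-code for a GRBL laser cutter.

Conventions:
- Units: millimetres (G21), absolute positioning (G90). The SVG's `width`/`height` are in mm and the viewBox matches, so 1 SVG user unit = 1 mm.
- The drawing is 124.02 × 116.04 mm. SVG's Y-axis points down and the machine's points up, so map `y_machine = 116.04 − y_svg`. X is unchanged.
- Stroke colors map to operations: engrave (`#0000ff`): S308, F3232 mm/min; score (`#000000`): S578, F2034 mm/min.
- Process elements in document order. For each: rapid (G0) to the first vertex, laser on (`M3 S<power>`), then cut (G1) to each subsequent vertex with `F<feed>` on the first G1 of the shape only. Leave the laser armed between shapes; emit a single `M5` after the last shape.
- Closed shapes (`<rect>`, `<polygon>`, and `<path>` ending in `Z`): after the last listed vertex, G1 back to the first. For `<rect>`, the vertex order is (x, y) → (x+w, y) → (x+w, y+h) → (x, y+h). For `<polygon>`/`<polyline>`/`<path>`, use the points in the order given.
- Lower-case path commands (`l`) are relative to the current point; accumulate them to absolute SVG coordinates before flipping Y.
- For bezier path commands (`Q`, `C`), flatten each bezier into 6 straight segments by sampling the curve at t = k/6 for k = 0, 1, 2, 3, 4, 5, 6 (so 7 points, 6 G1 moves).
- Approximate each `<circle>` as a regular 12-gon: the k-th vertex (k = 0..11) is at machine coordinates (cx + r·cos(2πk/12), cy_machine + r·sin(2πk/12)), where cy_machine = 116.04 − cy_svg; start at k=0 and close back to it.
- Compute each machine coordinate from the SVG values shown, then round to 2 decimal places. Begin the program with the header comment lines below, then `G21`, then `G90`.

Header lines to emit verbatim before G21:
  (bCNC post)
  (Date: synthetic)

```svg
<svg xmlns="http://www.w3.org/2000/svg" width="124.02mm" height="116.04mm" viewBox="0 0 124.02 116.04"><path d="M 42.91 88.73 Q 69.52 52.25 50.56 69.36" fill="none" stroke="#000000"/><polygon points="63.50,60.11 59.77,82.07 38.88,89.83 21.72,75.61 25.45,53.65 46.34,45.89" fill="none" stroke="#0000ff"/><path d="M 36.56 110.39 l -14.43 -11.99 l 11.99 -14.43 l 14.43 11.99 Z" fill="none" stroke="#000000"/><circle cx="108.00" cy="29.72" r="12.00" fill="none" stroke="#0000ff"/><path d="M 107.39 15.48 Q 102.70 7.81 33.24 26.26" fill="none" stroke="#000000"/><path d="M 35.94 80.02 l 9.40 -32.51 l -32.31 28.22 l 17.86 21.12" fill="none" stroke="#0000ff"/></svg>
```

(bCNC post)
(Date: synthetic)
G21
G90
G0 X42.91 Y27.31
M3 S578
G1 X50.51 Y37.98 F2034
G1 X55.59 Y45.68
G1 X58.13 Y50.39
G1 X58.14 Y52.13
G1 X55.61 Y50.89
G1 X50.56 Y46.68
G0 X63.50 Y55.93
M3 S308
G1 X59.77 Y33.97 F3232
G1 X38.88 Y26.21
G1 X21.72 Y40.43
G1 X25.45 Y62.39
G1 X46.34 Y70.15
G1 X63.50 Y55.93
G0 X36.56 Y5.65
M3 S578
G1 X22.13 Y17.64 F2034
G1 X34.12 Y32.07
G1 X48.55 Y20.08
G1 X36.56 Y5.65
G0 X120.00 Y86.32
M3 S308
G1 X118.39 Y92.32 F3232
G1 X114.00 Y96.71
G1 X108.00 Y98.32
G1 X102.00 Y96.71
G1 X97.61 Y92.32
G1 X96.00 Y86.32
G1 X97.61 Y80.32
G1 X102.00 Y75.93
G1 X108.00 Y74.32
G1 X114.00 Y75.93
G1 X118.39 Y80.32
G1 X120.00 Y86.32
G0 X107.39 Y100.56
M3 S578
G1 X104.03 Y102.39 F2034
G1 X97.07 Y102.77
G1 X86.51 Y101.70
G1 X72.35 Y99.18
G1 X54.59 Y95.20
G1 X33.24 Y89.78
G0 X35.94 Y36.02
M3 S308
G1 X45.34 Y68.53 F3232
G1 X13.03 Y40.31
G1 X30.89 Y19.19
M5

viewBox `0 0 124.02 116.04` with mm width/height → 1 unit = 1 mm. Flip: y_m = 116.04 − y_svg.

**Shape 1** — `<path>` quadratic bezier, stroke `#000000` → score (S578, F2034). Control points (SVG): P0=(42.91,88.73), P1=(69.52,52.25), P2=(50.56,69.36); sampled at t=k/6. Machine vertices: (42.91,27.31) → (50.51,37.98) → (55.59,45.68) → (58.13,50.39) → (58.14,52.13) → (55.61,50.89) → (50.56,46.68). Open path.

**Shape 2** — `<polygon>` regular polygon, stroke `#0000ff` → engrave (S308, F3232). Machine vertices: (63.50,55.93) → (59.77,33.97) → (38.88,26.21) → (21.72,40.43) → (25.45,62.39) → (46.34,70.15) → (63.50,55.93). Closed: final G1 returns to the first vertex.

**Shape 3** — `<path>` regular polygon, stroke `#000000` → score (S578, F2034). Machine vertices: (36.56,5.65) → (22.13,17.64) → (34.12,32.07) → (48.55,20.08) → (36.56,5.65). Closed: final G1 returns to the first vertex.

**Shape 4** — `<circle>` circle, stroke `#0000ff` → engrave (S308, F3232). Machine vertices: (120.00,86.32) → (118.39,92.32) → (114.00,96.71) → (108.00,98.32) → (102.00,96.71) → (97.61,92.32) → (96.00,86.32) → (97.61,80.32) → (102.00,75.93) → (108.00,74.32) → (114.00,75.93) → (118.39,80.32) → (120.00,86.32). Closed: final G1 returns to the first vertex.

**Shape 5** — `<path>` quadratic bezier, stroke `#000000` → score (S578, F2034). Control points (SVG): P0=(107.39,15.48), P1=(102.70,7.81), P2=(33.24,26.26); sampled at t=k/6. Machine vertices: (107.39,100.56) → (104.03,102.39) → (97.07,102.77) → (86.51,101.70) → (72.35,99.18) → (54.59,95.20) → (33.24,89.78). Open path.

**Shape 6** — `<path>` open polyline, stroke `#0000ff` → engrave (S308, F3232). Machine vertices: (35.94,36.02) → (45.34,68.53) → (13.03,40.31) → (30.89,19.19). Open path.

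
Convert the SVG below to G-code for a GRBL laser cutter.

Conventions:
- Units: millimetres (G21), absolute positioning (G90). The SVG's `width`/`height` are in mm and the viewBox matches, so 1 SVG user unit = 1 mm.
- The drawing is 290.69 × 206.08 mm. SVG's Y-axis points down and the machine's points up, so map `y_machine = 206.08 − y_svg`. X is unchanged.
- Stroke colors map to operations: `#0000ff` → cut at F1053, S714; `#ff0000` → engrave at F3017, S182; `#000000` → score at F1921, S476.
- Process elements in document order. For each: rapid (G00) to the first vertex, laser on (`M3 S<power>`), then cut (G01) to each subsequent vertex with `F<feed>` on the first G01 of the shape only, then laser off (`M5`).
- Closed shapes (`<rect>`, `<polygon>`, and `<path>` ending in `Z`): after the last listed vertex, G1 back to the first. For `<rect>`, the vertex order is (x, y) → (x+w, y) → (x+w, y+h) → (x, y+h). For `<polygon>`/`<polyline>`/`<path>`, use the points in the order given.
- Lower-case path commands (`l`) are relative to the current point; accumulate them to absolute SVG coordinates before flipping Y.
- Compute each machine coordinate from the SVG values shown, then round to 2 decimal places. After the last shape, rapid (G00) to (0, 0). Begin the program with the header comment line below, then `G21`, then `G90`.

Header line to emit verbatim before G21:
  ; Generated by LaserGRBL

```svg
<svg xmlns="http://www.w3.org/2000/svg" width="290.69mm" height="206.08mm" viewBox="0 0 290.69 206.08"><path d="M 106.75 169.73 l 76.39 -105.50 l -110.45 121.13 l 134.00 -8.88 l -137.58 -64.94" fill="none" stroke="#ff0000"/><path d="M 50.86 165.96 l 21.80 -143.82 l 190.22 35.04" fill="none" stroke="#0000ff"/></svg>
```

viewBox `0 0 290.69 206.08` with mm width/height → 1 unit = 1 mm. Flip: y_m = 206.08 − y_svg.

**Shape 1** — `<path>` open polyline, stroke `#ff0000` → engrave (S182, F3017). Machine vertices: (106.75,36.35) → (183.14,141.85) → (72.69,20.72) → (206.69,29.60) → (69.11,94.54). Open path.

**Shape 2** — `<path>` open polyline, stroke `#0000ff` → cut (S714, F1053). Machine vertices: (50.86,40.12) → (72.66,183.94) → (262.88,148.90). Open path.

; Generated by LaserGRBL
G21
G90
G00 X106.75 Y36.35
M3 S182
G01 X183.14 Y141.85 F3017
G01 X72.69 Y20.72
G01 X206.69 Y29.60
G01 X69.11 Y94.54
M5
G00 X50.86 Y40.12
M3 S714
G01 X72.66 Y183.94 F1053
G01 X262.88 Y148.90
M5
G00 X0.00 Y0.00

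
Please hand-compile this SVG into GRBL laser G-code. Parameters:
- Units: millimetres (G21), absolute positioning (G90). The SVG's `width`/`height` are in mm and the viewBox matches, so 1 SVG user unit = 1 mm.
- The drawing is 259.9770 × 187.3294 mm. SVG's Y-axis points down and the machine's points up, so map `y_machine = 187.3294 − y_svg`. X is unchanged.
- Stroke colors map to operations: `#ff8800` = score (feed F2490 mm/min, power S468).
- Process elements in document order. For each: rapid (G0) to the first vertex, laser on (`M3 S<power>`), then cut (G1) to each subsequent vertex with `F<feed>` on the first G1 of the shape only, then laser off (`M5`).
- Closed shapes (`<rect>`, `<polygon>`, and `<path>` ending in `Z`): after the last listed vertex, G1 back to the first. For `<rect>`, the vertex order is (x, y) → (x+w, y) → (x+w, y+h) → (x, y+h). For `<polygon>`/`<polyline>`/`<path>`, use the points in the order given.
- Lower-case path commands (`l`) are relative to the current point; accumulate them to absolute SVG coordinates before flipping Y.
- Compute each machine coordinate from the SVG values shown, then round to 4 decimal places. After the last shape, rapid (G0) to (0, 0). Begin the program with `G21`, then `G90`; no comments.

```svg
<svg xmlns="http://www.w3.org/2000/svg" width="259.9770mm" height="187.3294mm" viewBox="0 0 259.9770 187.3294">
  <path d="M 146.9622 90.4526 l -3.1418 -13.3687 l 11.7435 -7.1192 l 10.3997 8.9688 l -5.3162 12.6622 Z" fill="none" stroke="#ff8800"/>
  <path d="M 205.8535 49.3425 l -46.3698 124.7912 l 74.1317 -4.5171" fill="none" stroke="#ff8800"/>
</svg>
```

viewBox `0 0 259.9770 187.3294` with mm width/height → 1 unit = 1 mm. Flip: y_m = 187.3294 − y_svg.

**Shape 1** — `<path>` regular polygon, stroke `#ff8800` → score (S468, F2490). Machine vertices: (146.9622,96.8768) → (143.8204,110.2455) → (155.5639,117.3647) → (165.9636,108.3959) → (160.6474,95.7337) → (146.9622,96.8768). Closed: final G1 returns to the first vertex.

**Shape 2** — `<path>` open polyline, stroke `#ff8800` → score (S468, F2490). Machine vertices: (205.8535,137.9869) → (159.4837,13.1957) → (233.6154,17.7128). Open path.

G21
G90
G0 X146.9622 Y96.8768
M3 S468
G1 X143.8204 Y110.2455 F2490
G1 X155.5639 Y117.3647
G1 X165.9636 Y108.3959
G1 X160.6474 Y95.7337
G1 X146.9622 Y96.8768
M5
G0 X205.8535 Y137.9869
M3 S468
G1 X159.4837 Y13.1957 F2490
G1 X233.6154 Y17.7128
M5
G0 X0.0000 Y0.0000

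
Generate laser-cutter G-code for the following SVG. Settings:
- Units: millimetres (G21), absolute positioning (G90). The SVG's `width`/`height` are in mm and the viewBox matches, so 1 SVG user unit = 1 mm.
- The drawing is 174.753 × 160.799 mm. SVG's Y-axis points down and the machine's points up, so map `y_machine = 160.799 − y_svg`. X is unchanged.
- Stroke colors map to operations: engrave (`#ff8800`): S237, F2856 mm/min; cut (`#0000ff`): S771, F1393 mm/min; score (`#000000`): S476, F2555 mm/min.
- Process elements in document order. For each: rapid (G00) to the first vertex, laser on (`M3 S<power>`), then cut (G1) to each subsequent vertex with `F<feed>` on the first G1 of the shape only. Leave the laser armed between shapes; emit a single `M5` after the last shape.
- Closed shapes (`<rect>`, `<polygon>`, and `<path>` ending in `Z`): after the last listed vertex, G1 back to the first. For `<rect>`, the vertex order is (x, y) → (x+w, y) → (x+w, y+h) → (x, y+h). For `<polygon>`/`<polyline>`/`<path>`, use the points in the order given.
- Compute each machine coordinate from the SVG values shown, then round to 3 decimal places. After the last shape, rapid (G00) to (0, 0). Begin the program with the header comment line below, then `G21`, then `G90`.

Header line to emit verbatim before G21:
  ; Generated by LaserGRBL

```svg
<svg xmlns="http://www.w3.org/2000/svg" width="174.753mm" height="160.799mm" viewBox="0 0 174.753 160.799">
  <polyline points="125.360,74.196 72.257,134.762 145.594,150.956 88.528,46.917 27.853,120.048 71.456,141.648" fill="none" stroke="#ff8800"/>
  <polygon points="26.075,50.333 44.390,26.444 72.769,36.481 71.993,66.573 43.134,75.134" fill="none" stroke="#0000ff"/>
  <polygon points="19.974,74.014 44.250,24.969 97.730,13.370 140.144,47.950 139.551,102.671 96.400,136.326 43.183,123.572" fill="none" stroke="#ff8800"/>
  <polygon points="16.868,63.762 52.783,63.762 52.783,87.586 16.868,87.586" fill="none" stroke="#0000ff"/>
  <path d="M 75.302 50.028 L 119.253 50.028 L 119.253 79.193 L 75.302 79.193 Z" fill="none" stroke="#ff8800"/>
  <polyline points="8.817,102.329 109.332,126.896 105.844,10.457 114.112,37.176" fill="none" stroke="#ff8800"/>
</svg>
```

viewBox `0 0 174.753 160.799` with mm width/height → 1 unit = 1 mm. Flip: y_m = 160.799 − y_svg.

**Shape 1** — `<polyline>` open polyline, stroke `#ff8800` → engrave (S237, F2856). Machine vertices: (125.360,86.603) → (72.257,26.037) → (145.594,9.843) → (88.528,113.882) → (27.853,40.751) → (71.456,19.151). Open path.

**Shape 2** — `<polygon>` regular polygon, stroke `#0000ff` → cut (S771, F1393). Machine vertices: (26.075,110.466) → (44.390,134.355) → (72.769,124.318) → (71.993,94.226) → (43.134,85.665) → (26.075,110.466). Closed: final G1 returns to the first vertex.

**Shape 3** — `<polygon>` regular polygon, stroke `#ff8800` → engrave (S237, F2856). Machine vertices: (19.974,86.785) → (44.250,135.830) → (97.730,147.429) → (140.144,112.849) → (139.551,58.128) → (96.400,24.473) → (43.183,37.227) → (19.974,86.785). Closed: final G1 returns to the first vertex.

**Shape 4** — `<polygon>` rectangle, stroke `#0000ff` → cut (S771, F1393). Machine vertices: (16.868,97.037) → (52.783,97.037) → (52.783,73.213) → (16.868,73.213) → (16.868,97.037). Closed: final G1 returns to the first vertex.

**Shape 5** — `<path>` rectangle, stroke `#ff8800` → engrave (S237, F2856). Machine vertices: (75.302,110.771) → (119.253,110.771) → (119.253,81.606) → (75.302,81.606) → (75.302,110.771). Closed: final G1 returns to the first vertex.

**Shape 6** — `<polyline>` open polyline, stroke `#ff8800` → engrave (S237, F2856). Machine vertices: (8.817,58.470) → (109.332,33.903) → (105.844,150.342) → (114.112,123.623). Open path.

; Generated by LaserGRBL
G21
G90
G00 X125.360 Y86.603
M3 S237
G1 X72.257 Y26.037 F2856
G1 X145.594 Y9.843
G1 X88.528 Y113.882
G1 X27.853 Y40.751
G1 X71.456 Y19.151
G00 X26.075 Y110.466
M3 S771
G1 X44.390 Y134.355 F1393
G1 X72.769 Y124.318
G1 X71.993 Y94.226
G1 X43.134 Y85.665
G1 X26.075 Y110.466
G00 X19.974 Y86.785
M3 S237
G1 X44.250 Y135.830 F2856
G1 X97.730 Y147.429
G1 X140.144 Y112.849
G1 X139.551 Y58.128
G1 X96.400 Y24.473
G1 X43.183 Y37.227
G1 X19.974 Y86.785
G00 X16.868 Y97.037
M3 S771
G1 X52.783 Y97.037 F1393
G1 X52.783 Y73.213
G1 X16.868 Y73.213
G1 X16.868 Y97.037
G00 X75.302 Y110.771
M3 S237
G1 X119.253 Y110.771 F2856
G1 X119.253 Y81.606
G1 X75.302 Y81.606
G1 X75.302 Y110.771
G00 X8.817 Y58.470
M3 S237
G1 X109.332 Y33.903 F2856
G1 X105.844 Y150.342
G1 X114.112 Y123.623
M5
G00 X0.000 Y0.000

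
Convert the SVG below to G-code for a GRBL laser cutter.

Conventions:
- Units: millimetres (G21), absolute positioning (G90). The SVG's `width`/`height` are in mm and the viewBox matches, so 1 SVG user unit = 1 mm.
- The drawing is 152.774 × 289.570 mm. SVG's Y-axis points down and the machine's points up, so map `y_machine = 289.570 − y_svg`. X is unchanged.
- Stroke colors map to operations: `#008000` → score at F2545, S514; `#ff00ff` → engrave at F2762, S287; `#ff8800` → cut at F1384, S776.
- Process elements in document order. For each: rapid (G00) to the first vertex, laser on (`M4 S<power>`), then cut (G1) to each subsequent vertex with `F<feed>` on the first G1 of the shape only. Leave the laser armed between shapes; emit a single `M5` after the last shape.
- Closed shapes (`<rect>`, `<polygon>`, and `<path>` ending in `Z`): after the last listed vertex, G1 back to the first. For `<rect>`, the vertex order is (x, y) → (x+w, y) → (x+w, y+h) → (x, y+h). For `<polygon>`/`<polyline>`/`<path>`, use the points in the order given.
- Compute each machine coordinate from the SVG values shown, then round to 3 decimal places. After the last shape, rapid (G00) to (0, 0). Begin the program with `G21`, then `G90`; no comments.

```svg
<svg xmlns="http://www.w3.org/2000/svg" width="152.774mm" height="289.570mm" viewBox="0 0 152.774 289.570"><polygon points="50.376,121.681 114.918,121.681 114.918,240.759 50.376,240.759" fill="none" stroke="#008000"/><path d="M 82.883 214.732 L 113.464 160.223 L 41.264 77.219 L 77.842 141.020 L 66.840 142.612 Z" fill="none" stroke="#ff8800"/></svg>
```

G21
G90
G00 X50.376 Y167.889
M4 S514
G1 X114.918 Y167.889 F2545
G1 X114.918 Y48.811
G1 X50.376 Y48.811
G1 X50.376 Y167.889
G00 X82.883 Y74.838
M4 S776
G1 X113.464 Y129.347 F1384
G1 X41.264 Y212.351
G1 X77.842 Y148.550
G1 X66.840 Y146.958
G1 X82.883 Y74.838
M5
G00 X0.000 Y0.000

Since the viewBox matches the mm dimensions, user units are millimetres directly. The only transform is the Y-flip y_m = 289.570 − y_svg.

Shape 1 is a rectangle drawn with `<polygon>`. Its stroke #008000 means score at S514, F2545. After flipping Y the toolpath is (50.376,167.889) → (114.918,167.889) → (114.918,48.811) → (50.376,48.811) → (50.376,167.889), returning to the start.

Shape 2 is a closed polygon drawn with `<path>`. Its stroke #ff8800 means cut at S776, F1384. After flipping Y the toolpath is (82.883,74.838) → (113.464,129.347) → (41.264,212.351) → (77.842,148.550) → (66.840,146.958) → (82.883,74.838), returning to the start.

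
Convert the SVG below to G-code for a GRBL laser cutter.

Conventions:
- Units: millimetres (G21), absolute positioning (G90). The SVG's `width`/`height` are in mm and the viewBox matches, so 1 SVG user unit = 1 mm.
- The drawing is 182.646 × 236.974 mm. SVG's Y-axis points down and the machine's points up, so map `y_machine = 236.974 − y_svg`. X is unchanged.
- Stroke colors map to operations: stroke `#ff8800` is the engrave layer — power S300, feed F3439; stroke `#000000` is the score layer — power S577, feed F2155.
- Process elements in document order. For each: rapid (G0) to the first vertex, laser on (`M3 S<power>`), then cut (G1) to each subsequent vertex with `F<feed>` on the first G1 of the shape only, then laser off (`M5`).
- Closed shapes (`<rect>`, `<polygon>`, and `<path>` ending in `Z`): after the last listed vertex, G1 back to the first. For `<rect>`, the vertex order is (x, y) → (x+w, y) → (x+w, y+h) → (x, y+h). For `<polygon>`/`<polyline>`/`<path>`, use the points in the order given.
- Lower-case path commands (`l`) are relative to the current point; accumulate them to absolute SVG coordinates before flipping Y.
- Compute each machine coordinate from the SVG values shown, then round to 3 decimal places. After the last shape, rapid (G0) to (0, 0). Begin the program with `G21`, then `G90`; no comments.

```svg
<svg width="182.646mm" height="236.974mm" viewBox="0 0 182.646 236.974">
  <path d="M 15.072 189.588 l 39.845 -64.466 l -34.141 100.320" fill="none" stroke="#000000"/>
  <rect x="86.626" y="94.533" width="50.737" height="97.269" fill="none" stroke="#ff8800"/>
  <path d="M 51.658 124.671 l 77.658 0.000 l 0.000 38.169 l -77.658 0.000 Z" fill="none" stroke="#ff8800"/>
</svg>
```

1 u = 1 mm; y_m = 236.974 − y.

[1] `<path>` open polyline, #000000→score S577 F2155: (15.072,47.386) → (54.917,111.852) → (20.776,11.532)

[2] `<rect>` rectangle, #ff8800→engrave S300 F3439: (86.626,142.441) → (137.363,142.441) → (137.363,45.172) → (86.626,45.172) → (86.626,142.441) (closed)

[3] `<path>` rectangle, #ff8800→engrave S300 F3439: (51.658,112.303) → (129.316,112.303) → (129.316,74.134) → (51.658,74.134) → (51.658,112.303) (closed)

G21
G90
G0 X15.072 Y47.386
M3 S577
G1 X54.917 Y111.852 F2155
G1 X20.776 Y11.532
M5
G0 X86.626 Y142.441
M3 S300
G1 X137.363 Y142.441 F3439
G1 X137.363 Y45.172
G1 X86.626 Y45.172
G1 X86.626 Y142.441
M5
G0 X51.658 Y112.303
M3 S300
G1 X129.316 Y112.303 F3439
G1 X129.316 Y74.134
G1 X51.658 Y74.134
G1 X51.658 Y112.303
M5
G0 X0.000 Y0.000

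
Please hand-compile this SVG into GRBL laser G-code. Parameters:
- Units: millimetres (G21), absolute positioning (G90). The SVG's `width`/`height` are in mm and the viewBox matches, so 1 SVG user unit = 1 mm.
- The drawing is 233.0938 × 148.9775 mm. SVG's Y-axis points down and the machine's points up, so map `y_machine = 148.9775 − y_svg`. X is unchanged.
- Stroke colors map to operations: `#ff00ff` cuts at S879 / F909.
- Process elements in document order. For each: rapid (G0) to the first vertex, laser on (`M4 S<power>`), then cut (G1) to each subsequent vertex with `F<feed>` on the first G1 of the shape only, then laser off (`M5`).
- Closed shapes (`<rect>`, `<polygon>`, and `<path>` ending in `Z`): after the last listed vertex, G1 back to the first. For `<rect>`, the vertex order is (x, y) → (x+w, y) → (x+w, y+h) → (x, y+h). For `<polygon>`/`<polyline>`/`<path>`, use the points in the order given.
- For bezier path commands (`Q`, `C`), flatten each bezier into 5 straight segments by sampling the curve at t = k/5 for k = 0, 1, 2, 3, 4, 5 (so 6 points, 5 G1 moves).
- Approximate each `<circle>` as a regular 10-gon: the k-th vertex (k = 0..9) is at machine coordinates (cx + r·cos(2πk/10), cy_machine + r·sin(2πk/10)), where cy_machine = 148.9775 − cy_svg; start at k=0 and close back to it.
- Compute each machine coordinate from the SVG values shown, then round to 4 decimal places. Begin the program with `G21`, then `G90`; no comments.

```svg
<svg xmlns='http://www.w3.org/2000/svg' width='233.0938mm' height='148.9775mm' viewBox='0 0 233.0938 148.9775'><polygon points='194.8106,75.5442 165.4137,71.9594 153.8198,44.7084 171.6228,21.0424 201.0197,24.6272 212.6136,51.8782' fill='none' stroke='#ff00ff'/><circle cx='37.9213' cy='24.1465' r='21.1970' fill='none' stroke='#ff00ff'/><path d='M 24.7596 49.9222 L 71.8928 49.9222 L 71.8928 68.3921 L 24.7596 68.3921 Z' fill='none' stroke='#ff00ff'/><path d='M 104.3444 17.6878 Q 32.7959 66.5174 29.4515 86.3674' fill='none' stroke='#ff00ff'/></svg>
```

G21
G90
G0 X194.8106 Y73.4333
M4 S879
G1 X165.4137 Y77.0181 F909
G1 X153.8198 Y104.2691
G1 X171.6228 Y127.9351
G1 X201.0197 Y124.3503
G1 X212.6136 Y97.0993
G1 X194.8106 Y73.4333
M5
G0 X59.1183 Y124.8310
M4 S879
G1 X55.0700 Y137.2903 F909
G1 X44.4715 Y144.9905
G1 X31.3711 Y144.9905
G1 X20.7726 Y137.2903
G1 X16.7243 Y124.8310
G1 X20.7726 Y112.3717
G1 X31.3711 Y104.6715
G1 X44.4715 Y104.6715
G1 X55.0700 Y112.3717
G1 X59.1183 Y124.8310
M5
G0 X24.7596 Y99.0553
M4 S879
G1 X71.8928 Y99.0553 F909
G1 X71.8928 Y80.5854
G1 X24.7596 Y80.5854
G1 X24.7596 Y99.0553
M5
G0 X104.3444 Y131.2897
M4 S879
G1 X78.4532 Y112.9170 F909
G1 X58.0183 Y96.8628
G1 X43.0397 Y83.1268
G1 X33.5174 Y71.7093
G1 X29.4515 Y62.6101
M5

viewBox `0 0 233.0938 148.9775` with mm width/height → 1 unit = 1 mm. Flip: y_m = 148.9775 − y_svg.

**Shape 1** — `<polygon>` regular polygon, stroke `#ff00ff` → cut (S879, F909). Machine vertices: (194.8106,73.4333) → (165.4137,77.0181) → (153.8198,104.2691) → (171.6228,127.9351) → (201.0197,124.3503) → (212.6136,97.0993) → (194.8106,73.4333). Closed: final G1 returns to the first vertex.

**Shape 2** — `<circle>` circle, stroke `#ff00ff` → cut (S879, F909). Machine vertices: (59.1183,124.8310) → (55.0700,137.2903) → (44.4715,144.9905) → (31.3711,144.9905) → (20.7726,137.2903) → (16.7243,124.8310) → (20.7726,112.3717) → (31.3711,104.6715) → (44.4715,104.6715) → (55.0700,112.3717) → (59.1183,124.8310). Closed: final G1 returns to the first vertex.

**Shape 3** — `<path>` rectangle, stroke `#ff00ff` → cut (S879, F909). Machine vertices: (24.7596,99.0553) → (71.8928,99.0553) → (71.8928,80.5854) → (24.7596,80.5854) → (24.7596,99.0553). Closed: final G1 returns to the first vertex.

**Shape 4** — `<path>` quadratic bezier, stroke `#ff00ff` → cut (S879, F909). Control points (SVG): P0=(104.3444,17.6878), P1=(32.7959,66.5174), P2=(29.4515,86.3674); sampled at t=k/5. Machine vertices: (104.3444,131.2897) → (78.4532,112.9170) → (58.0183,96.8628) → (43.0397,83.1268) → (33.5174,71.7093) → (29.4515,62.6101). Open path.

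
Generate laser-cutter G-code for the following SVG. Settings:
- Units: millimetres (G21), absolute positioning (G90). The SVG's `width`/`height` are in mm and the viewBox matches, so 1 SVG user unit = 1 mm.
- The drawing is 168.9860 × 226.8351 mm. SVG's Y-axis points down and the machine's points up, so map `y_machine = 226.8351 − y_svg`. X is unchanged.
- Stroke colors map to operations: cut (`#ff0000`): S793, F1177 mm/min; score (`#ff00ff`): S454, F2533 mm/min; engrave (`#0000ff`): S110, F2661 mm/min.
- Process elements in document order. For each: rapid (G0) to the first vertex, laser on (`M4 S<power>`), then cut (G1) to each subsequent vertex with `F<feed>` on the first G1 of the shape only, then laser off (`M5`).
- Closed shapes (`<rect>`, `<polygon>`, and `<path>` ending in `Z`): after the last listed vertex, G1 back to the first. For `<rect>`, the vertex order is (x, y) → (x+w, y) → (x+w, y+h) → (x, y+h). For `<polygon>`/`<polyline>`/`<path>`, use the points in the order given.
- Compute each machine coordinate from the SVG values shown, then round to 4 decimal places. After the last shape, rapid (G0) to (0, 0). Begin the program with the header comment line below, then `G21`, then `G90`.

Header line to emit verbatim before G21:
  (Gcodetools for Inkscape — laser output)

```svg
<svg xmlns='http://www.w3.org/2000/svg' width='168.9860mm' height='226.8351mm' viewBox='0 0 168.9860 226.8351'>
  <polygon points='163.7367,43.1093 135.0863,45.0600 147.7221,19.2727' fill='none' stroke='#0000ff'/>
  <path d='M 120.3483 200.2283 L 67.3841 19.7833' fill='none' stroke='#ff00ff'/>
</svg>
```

(Gcodetools for Inkscape — laser output)
G21
G90
G0 X163.7367 Y183.7258
M4 S110
G1 X135.0863 Y181.7751 F2661
G1 X147.7221 Y207.5624
G1 X163.7367 Y183.7258
M5
G0 X120.3483 Y26.6068
M4 S454
G1 X67.3841 Y207.0518 F2533
M5
G0 X0.0000 Y0.0000

Since the viewBox matches the mm dimensions, user units are millimetres directly. The only transform is the Y-flip y_m = 226.8351 − y_svg.

Shape 1 is a regular polygon drawn with `<polygon>`. Its stroke #0000ff means engrave at S110, F2661. After flipping Y the toolpath is (163.7367,183.7258) → (135.0863,181.7751) → (147.7221,207.5624) → (163.7367,183.7258), returning to the start.

Shape 2 is a line segment drawn with `<path>`. Its stroke #ff00ff means score at S454, F2533. After flipping Y the toolpath is (120.3483,26.6068) → (67.3841,207.0518).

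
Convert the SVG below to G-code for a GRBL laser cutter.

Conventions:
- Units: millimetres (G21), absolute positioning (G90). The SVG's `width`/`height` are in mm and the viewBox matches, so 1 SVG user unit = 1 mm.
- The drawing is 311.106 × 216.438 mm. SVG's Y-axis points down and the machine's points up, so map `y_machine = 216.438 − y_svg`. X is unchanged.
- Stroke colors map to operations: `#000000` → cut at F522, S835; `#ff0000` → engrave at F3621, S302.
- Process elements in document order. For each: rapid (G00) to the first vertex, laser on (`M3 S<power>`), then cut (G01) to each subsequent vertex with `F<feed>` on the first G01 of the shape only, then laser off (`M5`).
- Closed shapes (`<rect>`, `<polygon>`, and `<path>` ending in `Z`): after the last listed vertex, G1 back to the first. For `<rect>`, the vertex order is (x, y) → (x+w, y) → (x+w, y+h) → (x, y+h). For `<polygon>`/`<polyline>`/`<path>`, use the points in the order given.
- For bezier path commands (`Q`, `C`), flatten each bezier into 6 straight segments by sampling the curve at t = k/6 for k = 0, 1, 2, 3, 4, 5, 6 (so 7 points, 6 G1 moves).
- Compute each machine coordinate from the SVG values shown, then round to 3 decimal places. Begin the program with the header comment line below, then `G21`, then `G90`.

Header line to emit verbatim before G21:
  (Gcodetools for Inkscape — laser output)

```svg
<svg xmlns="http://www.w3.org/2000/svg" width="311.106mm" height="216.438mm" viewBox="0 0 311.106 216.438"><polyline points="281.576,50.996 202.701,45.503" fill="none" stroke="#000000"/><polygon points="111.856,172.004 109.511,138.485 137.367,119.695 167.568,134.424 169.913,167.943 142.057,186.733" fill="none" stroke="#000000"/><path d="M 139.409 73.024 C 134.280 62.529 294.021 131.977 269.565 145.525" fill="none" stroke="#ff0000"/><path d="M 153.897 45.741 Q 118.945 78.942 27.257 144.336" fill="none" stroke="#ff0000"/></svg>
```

(Gcodetools for Inkscape — laser output)
G21
G90
G00 X281.576 Y165.442
M3 S835
G01 X202.701 Y170.935 F522
M5
G00 X111.856 Y44.434
M3 S835
G01 X109.511 Y77.953 F522
G01 X137.367 Y96.743
G01 X167.568 Y82.014
G01 X169.913 Y48.495
G01 X142.057 Y29.705
G01 X111.856 Y44.434
M5
G00 X139.409 Y143.414
M3 S302
G01 X148.968 Y142.628 F3621
G01 X176.308 Y132.293
G01 X211.735 Y116.180
G01 X245.550 Y98.063
G01 X268.059 Y81.716
G01 X269.565 Y70.913
M5
G00 X153.897 Y170.697
M3 S302
G01 X140.670 Y158.736 F3621
G01 X124.292 Y144.986
G01 X104.761 Y129.448
G01 X82.078 Y112.121
G01 X56.244 Y93.006
G01 X27.257 Y72.102
M5

Since the viewBox matches the mm dimensions, user units are millimetres directly. The only transform is the Y-flip y_m = 216.438 − y_svg.

Shape 1 is a line segment drawn with `<polyline>`. Its stroke #000000 means cut at S835, F522. After flipping Y the toolpath is (281.576,165.442) → (202.701,170.935).

Shape 2 is a regular polygon drawn with `<polygon>`. Its stroke #000000 means cut at S835, F522. After flipping Y the toolpath is (111.856,44.434) → (109.511,77.953) → (137.367,96.743) → (167.568,82.014) → (169.913,48.495) → (142.057,29.705) → (111.856,44.434), returning to the start.

Shape 3 is a cubic bezier drawn with `<path>`. Its stroke #ff0000 means engrave at S302, F3621. After flipping Y the toolpath is (139.409,143.414) → (148.968,142.628) → (176.308,132.293) → (211.735,116.180) → (245.550,98.063) → (268.059,81.716) → (269.565,70.913).

Shape 4 is a quadratic bezier drawn with `<path>`. Its stroke #ff0000 means engrave at S302, F3621. After flipping Y the toolpath is (153.897,170.697) → (140.670,158.736) → (124.292,144.986) → (104.761,129.448) → (82.078,112.121) → (56.244,93.006) → (27.257,72.102).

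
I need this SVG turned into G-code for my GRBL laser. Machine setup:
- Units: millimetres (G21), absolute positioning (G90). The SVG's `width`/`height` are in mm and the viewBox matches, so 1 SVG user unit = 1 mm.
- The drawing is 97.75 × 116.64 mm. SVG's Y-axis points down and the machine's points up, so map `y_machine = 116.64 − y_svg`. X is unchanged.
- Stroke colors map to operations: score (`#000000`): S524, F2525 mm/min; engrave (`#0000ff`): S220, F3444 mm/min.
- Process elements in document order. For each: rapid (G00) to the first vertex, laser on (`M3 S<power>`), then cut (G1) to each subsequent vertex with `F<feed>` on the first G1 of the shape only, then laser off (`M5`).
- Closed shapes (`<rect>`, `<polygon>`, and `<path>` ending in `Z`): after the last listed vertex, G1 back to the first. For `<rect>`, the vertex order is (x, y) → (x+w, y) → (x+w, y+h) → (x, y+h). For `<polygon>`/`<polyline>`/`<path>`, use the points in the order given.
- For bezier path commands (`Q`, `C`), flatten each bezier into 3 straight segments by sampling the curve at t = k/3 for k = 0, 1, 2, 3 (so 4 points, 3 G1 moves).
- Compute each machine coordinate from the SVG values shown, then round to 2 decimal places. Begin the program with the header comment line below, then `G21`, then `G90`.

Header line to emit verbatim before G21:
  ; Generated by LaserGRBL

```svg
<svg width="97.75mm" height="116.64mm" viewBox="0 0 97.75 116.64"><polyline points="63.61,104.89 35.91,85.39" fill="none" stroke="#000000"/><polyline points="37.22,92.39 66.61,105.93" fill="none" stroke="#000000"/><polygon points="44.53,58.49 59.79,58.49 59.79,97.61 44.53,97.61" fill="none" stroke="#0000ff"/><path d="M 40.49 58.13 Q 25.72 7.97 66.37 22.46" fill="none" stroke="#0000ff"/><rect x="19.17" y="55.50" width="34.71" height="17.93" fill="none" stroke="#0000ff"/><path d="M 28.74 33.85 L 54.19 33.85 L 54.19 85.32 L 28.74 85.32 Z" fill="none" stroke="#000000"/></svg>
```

viewBox `0 0 97.75 116.64` with mm width/height → 1 unit = 1 mm. Flip: y_m = 116.64 − y_svg.

**Shape 1** — `<polyline>` line segment, stroke `#000000` → score (S524, F2525). Machine vertices: (63.61,11.75) → (35.91,31.25). Open path.

**Shape 2** — `<polyline>` line segment, stroke `#000000` → score (S524, F2525). Machine vertices: (37.22,24.25) → (66.61,10.71). Open path.

**Shape 3** — `<polygon>` rectangle, stroke `#0000ff` → engrave (S220, F3444). Machine vertices: (44.53,58.15) → (59.79,58.15) → (59.79,19.03) → (44.53,19.03) → (44.53,58.15). Closed: final G1 returns to the first vertex.

**Shape 4** — `<path>` quadratic bezier, stroke `#0000ff` → engrave (S220, F3444). Control points (SVG): P0=(40.49,58.13), P1=(25.72,7.97), P2=(66.37,22.46); sampled at t=k/3. Machine vertices: (40.49,58.51) → (36.80,84.77) → (45.43,96.66) → (66.37,94.18). Open path.

**Shape 5** — `<rect>` rectangle, stroke `#0000ff` → engrave (S220, F3444). Machine vertices: (19.17,61.14) → (53.88,61.14) → (53.88,43.21) → (19.17,43.21) → (19.17,61.14). Closed: final G1 returns to the first vertex.

**Shape 6** — `<path>` rectangle, stroke `#000000` → score (S524, F2525). Machine vertices: (28.74,82.79) → (54.19,82.79) → (54.19,31.32) → (28.74,31.32) → (28.74,82.79). Closed: final G1 returns to the first vertex.

; Generated by LaserGRBL
G21
G90
G00 X63.61 Y11.75
M3 S524
G1 X35.91 Y31.25 F2525
M5
G00 X37.22 Y24.25
M3 S524
G1 X66.61 Y10.71 F2525
M5
G00 X44.53 Y58.15
M3 S220
G1 X59.79 Y58.15 F3444
G1 X59.79 Y19.03
G1 X44.53 Y19.03
G1 X44.53 Y58.15
M5
G00 X40.49 Y58.51
M3 S220
G1 X36.80 Y84.77 F3444
G1 X45.43 Y96.66
G1 X66.37 Y94.18
M5
G00 X19.17 Y61.14
M3 S220
G1 X53.88 Y61.14 F3444
G1 X53.88 Y43.21
G1 X19.17 Y43.21
G1 X19.17 Y61.14
M5
G00 X28.74 Y82.79
M3 S524
G1 X54.19 Y82.79 F2525
G1 X54.19 Y31.32
G1 X28.74 Y31.32
G1 X28.74 Y82.79
M5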